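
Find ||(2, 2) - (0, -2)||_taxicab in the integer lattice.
6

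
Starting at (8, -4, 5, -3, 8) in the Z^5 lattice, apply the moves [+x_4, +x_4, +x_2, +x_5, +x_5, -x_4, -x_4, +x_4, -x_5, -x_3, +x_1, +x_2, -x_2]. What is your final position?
(9, -3, 4, -2, 9)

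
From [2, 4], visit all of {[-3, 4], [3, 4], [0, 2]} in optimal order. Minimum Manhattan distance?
11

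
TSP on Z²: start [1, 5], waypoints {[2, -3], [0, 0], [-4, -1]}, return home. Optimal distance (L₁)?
28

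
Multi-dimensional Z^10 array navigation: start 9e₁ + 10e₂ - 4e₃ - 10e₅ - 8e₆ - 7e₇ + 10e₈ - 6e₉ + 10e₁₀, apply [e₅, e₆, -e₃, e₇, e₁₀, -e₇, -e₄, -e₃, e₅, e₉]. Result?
(9, 10, -6, -1, -8, -7, -7, 10, -5, 11)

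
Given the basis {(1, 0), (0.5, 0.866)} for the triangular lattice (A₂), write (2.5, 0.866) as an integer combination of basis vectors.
2b₁ + b₂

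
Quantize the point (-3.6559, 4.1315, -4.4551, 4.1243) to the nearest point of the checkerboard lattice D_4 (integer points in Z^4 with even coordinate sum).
(-4, 4, -4, 4)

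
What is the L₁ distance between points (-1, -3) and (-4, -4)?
4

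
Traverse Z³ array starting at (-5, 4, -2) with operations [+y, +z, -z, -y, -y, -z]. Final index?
(-5, 3, -3)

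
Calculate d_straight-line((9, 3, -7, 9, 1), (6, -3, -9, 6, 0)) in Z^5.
7.68115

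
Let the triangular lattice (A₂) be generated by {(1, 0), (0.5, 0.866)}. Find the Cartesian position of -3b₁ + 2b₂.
(-2, 1.732)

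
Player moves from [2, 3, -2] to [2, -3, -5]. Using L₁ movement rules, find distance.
9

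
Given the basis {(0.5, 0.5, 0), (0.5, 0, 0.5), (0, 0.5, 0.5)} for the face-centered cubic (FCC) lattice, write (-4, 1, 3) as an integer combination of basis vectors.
-6b₁ - 2b₂ + 8b₃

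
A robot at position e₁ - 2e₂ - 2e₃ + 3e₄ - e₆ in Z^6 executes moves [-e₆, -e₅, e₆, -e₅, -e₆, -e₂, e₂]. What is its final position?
(1, -2, -2, 3, -2, -2)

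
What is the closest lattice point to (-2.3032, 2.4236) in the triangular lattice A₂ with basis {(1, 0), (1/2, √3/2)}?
(-2.5, 2.598)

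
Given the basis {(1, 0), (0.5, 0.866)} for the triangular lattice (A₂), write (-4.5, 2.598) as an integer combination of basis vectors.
-6b₁ + 3b₂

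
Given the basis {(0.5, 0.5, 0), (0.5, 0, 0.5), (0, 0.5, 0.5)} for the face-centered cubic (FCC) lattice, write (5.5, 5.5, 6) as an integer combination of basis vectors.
5b₁ + 6b₂ + 6b₃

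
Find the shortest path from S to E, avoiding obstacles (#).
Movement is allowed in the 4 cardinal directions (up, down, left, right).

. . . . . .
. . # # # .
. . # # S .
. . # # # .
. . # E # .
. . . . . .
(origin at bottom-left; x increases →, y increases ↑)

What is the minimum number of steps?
7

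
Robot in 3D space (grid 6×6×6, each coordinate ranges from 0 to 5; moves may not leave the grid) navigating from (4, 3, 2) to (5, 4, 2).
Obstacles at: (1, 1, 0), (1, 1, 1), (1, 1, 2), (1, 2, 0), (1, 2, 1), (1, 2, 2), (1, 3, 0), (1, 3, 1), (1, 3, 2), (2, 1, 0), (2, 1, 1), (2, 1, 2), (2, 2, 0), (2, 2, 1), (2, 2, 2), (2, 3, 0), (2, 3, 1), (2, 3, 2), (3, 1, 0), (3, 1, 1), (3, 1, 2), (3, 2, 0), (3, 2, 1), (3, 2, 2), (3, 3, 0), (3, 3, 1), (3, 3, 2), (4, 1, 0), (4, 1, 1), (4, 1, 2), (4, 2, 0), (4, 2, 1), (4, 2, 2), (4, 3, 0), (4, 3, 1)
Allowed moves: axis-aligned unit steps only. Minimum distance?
2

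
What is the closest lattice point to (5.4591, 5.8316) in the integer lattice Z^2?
(5, 6)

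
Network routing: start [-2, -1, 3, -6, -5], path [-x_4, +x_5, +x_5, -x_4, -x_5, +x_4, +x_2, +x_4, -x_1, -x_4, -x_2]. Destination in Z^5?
(-3, -1, 3, -7, -4)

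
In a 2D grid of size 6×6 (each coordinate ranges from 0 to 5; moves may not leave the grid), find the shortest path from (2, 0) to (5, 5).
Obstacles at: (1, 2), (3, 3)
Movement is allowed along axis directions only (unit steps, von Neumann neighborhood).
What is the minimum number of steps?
8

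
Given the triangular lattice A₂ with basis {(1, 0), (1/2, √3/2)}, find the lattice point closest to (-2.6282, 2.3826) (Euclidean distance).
(-2.5, 2.598)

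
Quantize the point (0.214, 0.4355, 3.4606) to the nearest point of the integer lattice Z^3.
(0, 0, 3)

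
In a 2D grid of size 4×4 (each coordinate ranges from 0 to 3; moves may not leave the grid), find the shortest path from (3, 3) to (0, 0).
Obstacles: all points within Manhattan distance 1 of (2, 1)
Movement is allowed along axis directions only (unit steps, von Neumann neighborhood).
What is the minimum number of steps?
6
(one shortest path: (3, 3) → (2, 3) → (1, 3) → (0, 3) → (0, 2) → (0, 1) → (0, 0))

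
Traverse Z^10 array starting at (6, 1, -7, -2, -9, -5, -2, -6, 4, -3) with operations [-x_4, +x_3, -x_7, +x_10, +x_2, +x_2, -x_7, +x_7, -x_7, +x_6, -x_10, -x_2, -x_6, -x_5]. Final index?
(6, 2, -6, -3, -10, -5, -4, -6, 4, -3)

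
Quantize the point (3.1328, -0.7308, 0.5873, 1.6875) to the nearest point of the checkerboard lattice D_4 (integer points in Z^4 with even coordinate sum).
(3, -1, 0, 2)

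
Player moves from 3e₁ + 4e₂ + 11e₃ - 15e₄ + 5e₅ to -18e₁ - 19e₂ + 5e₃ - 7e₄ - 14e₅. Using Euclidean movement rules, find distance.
37.8286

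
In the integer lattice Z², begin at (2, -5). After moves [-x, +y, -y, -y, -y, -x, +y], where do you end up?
(0, -6)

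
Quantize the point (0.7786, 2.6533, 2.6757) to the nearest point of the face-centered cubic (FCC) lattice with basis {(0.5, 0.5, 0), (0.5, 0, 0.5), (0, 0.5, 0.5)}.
(1, 2.5, 2.5)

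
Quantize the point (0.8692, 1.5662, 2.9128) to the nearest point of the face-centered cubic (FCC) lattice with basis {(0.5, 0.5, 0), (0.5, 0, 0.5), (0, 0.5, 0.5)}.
(0.5, 1.5, 3)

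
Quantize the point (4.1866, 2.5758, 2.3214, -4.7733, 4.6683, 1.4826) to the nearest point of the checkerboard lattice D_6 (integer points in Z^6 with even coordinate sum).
(4, 3, 2, -5, 5, 1)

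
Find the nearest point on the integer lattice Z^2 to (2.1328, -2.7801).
(2, -3)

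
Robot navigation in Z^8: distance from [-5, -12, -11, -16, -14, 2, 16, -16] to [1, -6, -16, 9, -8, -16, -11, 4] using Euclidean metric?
47.0213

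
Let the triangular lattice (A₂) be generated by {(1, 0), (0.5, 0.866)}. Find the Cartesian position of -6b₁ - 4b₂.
(-8, -3.464)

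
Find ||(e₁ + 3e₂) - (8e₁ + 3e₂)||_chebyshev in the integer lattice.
7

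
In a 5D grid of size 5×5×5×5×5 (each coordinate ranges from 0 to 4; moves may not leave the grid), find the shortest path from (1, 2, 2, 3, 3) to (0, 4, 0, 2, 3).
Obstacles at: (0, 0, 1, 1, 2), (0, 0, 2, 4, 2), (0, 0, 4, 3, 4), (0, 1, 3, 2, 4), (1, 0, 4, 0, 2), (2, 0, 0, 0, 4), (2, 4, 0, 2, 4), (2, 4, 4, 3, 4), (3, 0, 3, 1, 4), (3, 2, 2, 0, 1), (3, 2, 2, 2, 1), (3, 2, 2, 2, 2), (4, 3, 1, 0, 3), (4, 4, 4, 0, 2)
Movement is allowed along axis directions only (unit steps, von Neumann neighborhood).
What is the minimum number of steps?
6
(one shortest path: (1, 2, 2, 3, 3) → (0, 2, 2, 3, 3) → (0, 3, 2, 3, 3) → (0, 4, 2, 3, 3) → (0, 4, 1, 3, 3) → (0, 4, 0, 3, 3) → (0, 4, 0, 2, 3))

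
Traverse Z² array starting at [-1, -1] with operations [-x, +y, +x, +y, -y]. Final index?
(-1, 0)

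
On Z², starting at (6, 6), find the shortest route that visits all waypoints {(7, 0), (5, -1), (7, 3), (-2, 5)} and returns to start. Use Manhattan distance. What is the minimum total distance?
32
(one optimal route: (6, 6) → (7, 3) → (7, 0) → (5, -1) → (-2, 5) → (6, 6))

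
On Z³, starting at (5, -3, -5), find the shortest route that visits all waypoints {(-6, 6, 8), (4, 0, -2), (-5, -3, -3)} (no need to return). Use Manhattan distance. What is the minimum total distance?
41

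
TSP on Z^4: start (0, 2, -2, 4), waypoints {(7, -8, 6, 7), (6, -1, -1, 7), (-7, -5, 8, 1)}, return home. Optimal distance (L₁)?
80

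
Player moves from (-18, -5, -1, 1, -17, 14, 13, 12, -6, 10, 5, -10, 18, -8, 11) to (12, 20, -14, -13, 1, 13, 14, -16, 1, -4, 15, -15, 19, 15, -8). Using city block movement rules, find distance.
209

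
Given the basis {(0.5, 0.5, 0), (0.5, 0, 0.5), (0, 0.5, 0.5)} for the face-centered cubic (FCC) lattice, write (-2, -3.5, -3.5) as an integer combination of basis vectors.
-2b₁ - 2b₂ - 5b₃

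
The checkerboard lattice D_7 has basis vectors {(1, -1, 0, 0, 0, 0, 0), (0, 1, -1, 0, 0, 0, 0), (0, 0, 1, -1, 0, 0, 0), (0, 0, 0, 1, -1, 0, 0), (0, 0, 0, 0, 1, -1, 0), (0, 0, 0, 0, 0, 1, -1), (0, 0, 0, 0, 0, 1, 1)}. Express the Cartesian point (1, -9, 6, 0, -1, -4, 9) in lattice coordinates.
b₁ - 8b₂ - 2b₃ - 2b₄ - 3b₅ - 8b₆ + b₇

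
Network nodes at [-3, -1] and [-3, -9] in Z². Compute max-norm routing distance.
8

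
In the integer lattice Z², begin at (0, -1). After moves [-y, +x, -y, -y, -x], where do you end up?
(0, -4)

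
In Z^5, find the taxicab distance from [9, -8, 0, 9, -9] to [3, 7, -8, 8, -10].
31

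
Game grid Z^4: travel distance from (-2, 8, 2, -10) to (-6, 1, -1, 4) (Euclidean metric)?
16.4317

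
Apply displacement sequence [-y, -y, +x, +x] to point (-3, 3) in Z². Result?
(-1, 1)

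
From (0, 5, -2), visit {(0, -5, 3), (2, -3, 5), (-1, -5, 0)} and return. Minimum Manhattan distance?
40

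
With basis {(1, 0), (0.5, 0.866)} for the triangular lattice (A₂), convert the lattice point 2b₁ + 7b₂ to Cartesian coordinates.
(5.5, 6.062)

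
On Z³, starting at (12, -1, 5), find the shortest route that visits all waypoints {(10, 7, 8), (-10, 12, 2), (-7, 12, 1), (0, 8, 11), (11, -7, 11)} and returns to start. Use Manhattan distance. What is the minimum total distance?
108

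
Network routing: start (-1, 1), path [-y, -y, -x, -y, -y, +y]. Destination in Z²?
(-2, -2)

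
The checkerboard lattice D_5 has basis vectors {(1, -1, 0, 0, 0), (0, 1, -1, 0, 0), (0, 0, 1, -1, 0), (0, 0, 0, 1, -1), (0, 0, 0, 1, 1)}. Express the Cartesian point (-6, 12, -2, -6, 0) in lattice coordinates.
-6b₁ + 6b₂ + 4b₃ - b₄ - b₅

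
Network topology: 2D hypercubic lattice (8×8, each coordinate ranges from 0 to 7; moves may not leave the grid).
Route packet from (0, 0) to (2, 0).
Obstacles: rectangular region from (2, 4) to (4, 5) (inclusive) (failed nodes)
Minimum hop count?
2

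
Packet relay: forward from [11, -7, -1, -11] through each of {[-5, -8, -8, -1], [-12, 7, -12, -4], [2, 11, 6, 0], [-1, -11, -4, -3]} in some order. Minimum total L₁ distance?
109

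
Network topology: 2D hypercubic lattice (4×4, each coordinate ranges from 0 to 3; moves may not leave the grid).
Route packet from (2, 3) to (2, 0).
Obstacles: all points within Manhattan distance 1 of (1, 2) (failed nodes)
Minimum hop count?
5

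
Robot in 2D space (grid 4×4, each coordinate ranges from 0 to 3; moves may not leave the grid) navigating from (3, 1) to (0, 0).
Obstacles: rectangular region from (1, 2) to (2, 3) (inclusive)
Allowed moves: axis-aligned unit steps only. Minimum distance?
4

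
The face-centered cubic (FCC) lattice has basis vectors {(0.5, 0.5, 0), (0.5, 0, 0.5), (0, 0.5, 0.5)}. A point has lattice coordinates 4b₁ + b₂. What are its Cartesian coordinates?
(2.5, 2, 0.5)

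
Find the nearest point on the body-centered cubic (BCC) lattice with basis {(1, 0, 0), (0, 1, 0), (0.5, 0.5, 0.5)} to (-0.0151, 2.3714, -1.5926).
(-0.5, 2.5, -1.5)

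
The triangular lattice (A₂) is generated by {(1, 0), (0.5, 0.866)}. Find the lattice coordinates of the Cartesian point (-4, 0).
-4b₁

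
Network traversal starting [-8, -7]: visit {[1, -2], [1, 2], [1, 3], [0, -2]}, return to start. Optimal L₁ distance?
38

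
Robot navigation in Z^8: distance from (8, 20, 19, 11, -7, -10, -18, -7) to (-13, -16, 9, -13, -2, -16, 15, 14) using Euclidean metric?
63.2772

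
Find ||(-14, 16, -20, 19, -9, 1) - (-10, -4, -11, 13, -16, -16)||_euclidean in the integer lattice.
29.5127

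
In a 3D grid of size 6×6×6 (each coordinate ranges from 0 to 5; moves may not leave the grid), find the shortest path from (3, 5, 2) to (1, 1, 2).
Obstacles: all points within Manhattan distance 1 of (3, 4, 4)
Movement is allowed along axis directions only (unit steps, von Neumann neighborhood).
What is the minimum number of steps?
6
(one shortest path: (3, 5, 2) → (2, 5, 2) → (1, 5, 2) → (1, 4, 2) → (1, 3, 2) → (1, 2, 2) → (1, 1, 2))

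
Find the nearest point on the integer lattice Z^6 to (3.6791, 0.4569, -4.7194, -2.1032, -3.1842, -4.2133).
(4, 0, -5, -2, -3, -4)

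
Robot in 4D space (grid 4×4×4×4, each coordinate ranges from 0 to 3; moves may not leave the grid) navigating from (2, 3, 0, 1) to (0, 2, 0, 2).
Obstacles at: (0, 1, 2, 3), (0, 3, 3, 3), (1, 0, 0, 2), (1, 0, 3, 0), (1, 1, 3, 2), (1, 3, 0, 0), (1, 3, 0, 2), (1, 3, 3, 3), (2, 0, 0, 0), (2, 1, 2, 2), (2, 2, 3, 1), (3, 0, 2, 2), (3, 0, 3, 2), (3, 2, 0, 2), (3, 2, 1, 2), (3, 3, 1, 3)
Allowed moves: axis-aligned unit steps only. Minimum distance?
4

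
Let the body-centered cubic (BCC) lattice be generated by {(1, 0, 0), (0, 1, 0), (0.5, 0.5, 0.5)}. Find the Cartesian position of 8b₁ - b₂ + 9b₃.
(12.5, 3.5, 4.5)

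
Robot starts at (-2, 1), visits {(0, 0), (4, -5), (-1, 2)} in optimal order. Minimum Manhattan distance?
14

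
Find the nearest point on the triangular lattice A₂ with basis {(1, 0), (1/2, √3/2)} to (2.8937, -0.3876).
(3, 0)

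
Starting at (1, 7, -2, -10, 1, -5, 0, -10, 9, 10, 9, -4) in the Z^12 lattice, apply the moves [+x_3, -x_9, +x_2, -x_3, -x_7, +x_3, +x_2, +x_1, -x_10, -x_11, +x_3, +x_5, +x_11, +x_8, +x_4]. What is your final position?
(2, 9, 0, -9, 2, -5, -1, -9, 8, 9, 9, -4)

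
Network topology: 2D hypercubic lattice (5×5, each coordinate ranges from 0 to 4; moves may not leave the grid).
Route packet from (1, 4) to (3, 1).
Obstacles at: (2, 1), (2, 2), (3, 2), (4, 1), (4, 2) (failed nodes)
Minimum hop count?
7
(one shortest path: (1, 4) → (1, 3) → (1, 2) → (1, 1) → (1, 0) → (2, 0) → (3, 0) → (3, 1))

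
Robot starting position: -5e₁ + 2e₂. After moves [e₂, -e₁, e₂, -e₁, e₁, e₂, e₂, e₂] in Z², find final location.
(-6, 7)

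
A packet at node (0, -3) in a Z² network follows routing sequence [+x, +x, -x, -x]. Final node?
(0, -3)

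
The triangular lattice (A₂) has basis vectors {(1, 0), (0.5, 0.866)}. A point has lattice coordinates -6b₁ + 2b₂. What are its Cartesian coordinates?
(-5, 1.732)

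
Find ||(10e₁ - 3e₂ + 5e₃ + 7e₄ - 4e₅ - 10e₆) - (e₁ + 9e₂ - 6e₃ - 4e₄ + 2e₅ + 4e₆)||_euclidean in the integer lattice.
26.4386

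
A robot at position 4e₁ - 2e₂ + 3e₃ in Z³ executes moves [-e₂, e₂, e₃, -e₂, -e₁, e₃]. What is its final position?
(3, -3, 5)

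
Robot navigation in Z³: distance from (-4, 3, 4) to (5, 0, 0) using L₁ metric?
16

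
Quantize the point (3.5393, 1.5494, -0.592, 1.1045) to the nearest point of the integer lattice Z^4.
(4, 2, -1, 1)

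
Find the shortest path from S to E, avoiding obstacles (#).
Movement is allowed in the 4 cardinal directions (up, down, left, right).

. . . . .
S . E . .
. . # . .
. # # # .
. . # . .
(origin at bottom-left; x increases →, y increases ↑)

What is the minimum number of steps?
2
(one shortest path: (0, 3) → (1, 3) → (2, 3))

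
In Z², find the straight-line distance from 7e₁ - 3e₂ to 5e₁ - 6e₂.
3.60555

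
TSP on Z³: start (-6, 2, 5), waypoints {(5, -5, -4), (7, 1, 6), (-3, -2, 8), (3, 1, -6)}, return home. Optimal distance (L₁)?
74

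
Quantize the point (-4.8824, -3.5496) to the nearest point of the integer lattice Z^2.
(-5, -4)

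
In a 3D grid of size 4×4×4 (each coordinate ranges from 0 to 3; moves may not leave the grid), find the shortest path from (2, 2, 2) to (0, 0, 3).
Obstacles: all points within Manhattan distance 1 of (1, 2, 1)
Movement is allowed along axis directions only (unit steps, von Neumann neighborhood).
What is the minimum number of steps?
5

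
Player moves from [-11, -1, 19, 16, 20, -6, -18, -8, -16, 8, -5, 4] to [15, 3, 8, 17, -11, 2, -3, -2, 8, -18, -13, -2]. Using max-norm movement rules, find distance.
31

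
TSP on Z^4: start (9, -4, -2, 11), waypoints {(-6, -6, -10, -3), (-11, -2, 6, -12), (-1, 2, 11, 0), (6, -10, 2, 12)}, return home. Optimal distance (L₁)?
158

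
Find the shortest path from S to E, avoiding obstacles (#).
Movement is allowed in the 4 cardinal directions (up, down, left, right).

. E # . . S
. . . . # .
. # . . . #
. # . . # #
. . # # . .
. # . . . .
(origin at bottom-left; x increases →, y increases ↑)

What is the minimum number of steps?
6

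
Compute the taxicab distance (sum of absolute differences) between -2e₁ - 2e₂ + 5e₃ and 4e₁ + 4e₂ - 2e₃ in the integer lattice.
19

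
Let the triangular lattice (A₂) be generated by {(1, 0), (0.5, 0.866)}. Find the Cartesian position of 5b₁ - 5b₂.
(2.5, -4.33)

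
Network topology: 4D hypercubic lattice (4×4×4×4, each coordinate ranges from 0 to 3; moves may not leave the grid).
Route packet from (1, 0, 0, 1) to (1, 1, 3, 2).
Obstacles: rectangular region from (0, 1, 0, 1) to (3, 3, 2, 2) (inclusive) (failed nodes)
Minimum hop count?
5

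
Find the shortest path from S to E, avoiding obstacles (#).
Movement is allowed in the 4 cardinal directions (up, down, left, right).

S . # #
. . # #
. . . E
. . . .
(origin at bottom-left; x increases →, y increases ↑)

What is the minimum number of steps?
5
(one shortest path: (0, 3) → (1, 3) → (1, 2) → (1, 1) → (2, 1) → (3, 1))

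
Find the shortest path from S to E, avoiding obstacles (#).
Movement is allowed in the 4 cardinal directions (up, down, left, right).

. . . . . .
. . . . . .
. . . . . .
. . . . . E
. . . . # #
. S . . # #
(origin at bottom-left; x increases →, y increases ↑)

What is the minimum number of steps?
6
(one shortest path: (1, 0) → (2, 0) → (3, 0) → (3, 1) → (3, 2) → (4, 2) → (5, 2))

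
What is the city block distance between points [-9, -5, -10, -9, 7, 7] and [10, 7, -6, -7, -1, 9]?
47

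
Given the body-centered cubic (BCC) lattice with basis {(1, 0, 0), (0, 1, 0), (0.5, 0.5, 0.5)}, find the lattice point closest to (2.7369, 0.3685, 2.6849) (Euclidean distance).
(2.5, 0.5, 2.5)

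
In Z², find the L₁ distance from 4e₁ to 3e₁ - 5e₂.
6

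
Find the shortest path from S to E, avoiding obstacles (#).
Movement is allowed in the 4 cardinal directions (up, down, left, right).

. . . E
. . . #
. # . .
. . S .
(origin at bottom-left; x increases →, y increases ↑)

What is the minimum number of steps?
4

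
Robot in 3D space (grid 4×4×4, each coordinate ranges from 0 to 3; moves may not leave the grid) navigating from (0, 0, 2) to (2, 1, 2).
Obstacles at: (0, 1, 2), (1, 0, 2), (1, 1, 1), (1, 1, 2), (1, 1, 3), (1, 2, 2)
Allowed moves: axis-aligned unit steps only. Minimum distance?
5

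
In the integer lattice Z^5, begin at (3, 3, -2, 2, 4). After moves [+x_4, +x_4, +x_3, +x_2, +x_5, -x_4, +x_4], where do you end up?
(3, 4, -1, 4, 5)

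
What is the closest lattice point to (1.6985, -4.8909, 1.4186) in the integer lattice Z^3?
(2, -5, 1)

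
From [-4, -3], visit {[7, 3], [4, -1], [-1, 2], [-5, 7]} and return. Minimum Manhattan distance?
46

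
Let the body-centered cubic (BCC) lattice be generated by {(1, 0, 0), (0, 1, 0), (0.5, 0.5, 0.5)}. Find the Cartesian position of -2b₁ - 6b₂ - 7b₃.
(-5.5, -9.5, -3.5)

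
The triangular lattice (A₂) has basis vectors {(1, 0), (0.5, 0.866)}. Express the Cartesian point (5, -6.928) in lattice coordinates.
9b₁ - 8b₂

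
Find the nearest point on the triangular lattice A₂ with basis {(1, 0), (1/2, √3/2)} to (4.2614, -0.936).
(4.5, -0.866)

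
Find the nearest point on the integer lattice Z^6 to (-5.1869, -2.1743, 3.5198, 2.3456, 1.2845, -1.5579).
(-5, -2, 4, 2, 1, -2)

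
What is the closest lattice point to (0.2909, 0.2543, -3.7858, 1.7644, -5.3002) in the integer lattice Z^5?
(0, 0, -4, 2, -5)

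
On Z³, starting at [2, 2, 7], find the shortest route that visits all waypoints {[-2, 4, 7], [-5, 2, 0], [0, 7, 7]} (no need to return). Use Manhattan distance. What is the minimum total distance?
24
(one optimal route: (2, 2, 7) → (0, 7, 7) → (-2, 4, 7) → (-5, 2, 0))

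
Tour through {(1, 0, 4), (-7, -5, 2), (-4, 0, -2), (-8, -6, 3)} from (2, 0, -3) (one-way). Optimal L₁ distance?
34
(one optimal route: (2, 0, -3) → (1, 0, 4) → (-4, 0, -2) → (-7, -5, 2) → (-8, -6, 3))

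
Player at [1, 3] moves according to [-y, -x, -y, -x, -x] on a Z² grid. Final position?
(-2, 1)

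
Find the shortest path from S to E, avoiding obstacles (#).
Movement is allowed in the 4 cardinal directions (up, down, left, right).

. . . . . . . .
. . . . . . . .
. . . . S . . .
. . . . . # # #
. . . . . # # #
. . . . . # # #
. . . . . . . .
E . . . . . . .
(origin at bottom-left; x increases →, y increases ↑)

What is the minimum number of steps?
9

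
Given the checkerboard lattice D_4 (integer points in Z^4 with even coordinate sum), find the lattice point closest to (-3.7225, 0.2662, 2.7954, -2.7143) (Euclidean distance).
(-4, 0, 3, -3)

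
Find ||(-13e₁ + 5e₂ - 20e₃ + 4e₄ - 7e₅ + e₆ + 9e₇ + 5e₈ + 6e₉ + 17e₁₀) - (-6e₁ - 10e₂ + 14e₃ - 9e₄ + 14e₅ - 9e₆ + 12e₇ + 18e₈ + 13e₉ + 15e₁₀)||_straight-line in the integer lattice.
48.6929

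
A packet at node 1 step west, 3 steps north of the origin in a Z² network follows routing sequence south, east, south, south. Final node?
(0, 0)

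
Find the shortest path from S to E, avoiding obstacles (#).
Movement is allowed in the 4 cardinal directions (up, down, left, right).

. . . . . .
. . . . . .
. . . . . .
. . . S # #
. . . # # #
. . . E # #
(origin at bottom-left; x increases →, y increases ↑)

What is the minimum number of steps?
4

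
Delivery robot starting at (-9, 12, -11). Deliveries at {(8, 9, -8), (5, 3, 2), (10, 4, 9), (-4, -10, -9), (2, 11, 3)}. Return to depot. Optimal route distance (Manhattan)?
136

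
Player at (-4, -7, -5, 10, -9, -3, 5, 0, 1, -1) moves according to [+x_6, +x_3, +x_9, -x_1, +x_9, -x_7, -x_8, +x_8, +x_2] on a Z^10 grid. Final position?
(-5, -6, -4, 10, -9, -2, 4, 0, 3, -1)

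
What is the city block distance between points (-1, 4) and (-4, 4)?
3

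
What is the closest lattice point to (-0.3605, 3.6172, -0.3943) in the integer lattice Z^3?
(0, 4, 0)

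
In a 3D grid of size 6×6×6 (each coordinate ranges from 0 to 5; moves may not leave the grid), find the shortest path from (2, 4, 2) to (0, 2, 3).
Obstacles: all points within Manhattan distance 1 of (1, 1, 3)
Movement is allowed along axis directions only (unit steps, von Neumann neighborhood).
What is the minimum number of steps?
5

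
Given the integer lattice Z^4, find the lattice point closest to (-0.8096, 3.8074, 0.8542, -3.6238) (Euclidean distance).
(-1, 4, 1, -4)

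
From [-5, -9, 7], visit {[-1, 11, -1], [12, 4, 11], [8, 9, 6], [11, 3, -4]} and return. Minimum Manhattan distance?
118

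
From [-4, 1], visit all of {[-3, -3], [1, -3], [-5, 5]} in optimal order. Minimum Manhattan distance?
19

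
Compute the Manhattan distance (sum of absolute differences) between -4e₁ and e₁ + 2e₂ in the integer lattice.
7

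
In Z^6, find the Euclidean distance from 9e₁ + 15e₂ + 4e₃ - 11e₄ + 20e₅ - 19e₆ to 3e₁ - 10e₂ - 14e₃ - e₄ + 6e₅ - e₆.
40.0625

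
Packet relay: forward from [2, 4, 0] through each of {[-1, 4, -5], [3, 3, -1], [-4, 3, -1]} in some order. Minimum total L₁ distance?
18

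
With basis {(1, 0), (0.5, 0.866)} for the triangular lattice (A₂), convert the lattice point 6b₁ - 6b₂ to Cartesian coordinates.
(3, -5.196)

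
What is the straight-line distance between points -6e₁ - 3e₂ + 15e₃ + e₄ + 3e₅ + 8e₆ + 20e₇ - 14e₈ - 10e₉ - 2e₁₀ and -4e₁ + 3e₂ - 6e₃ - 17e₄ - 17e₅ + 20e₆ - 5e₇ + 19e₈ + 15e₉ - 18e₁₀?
62.8013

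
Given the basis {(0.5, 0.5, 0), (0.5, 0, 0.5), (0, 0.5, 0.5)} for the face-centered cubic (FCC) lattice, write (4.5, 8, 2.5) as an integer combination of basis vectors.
10b₁ - b₂ + 6b₃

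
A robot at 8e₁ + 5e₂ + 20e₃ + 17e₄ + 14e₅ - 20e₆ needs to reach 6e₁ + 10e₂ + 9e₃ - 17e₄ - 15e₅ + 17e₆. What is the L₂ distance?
59.2959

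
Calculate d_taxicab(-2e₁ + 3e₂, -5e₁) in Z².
6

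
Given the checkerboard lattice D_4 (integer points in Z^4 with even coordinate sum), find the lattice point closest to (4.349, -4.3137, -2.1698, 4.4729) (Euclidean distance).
(4, -4, -2, 4)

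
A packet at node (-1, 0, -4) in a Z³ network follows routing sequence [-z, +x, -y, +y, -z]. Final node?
(0, 0, -6)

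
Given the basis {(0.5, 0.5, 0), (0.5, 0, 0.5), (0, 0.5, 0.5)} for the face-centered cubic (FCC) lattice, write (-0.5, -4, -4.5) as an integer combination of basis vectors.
-b₂ - 8b₃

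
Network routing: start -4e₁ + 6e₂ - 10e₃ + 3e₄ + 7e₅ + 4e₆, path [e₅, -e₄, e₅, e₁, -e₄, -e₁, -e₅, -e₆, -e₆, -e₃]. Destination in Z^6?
(-4, 6, -11, 1, 8, 2)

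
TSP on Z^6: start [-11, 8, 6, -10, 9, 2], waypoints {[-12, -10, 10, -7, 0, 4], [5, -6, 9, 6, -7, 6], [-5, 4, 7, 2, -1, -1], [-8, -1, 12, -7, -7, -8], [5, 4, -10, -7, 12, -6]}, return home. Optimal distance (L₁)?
262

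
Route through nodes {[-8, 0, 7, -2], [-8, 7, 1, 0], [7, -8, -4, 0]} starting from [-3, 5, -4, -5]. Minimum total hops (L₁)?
68
(one optimal route: (-3, 5, -4, -5) → (-8, 7, 1, 0) → (-8, 0, 7, -2) → (7, -8, -4, 0))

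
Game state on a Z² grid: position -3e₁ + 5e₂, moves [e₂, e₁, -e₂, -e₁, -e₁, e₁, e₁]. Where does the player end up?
(-2, 5)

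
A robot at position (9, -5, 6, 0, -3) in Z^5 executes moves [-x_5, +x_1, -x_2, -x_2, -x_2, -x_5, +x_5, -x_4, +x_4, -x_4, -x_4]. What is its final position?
(10, -8, 6, -2, -4)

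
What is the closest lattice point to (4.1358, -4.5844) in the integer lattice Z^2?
(4, -5)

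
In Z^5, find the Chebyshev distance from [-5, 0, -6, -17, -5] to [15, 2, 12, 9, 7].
26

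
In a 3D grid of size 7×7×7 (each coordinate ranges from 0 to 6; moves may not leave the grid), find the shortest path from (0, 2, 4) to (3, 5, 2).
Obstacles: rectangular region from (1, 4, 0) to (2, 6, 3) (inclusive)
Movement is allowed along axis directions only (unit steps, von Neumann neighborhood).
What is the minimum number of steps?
8
(one shortest path: (0, 2, 4) → (1, 2, 4) → (2, 2, 4) → (3, 2, 4) → (3, 3, 4) → (3, 4, 4) → (3, 5, 4) → (3, 5, 3) → (3, 5, 2))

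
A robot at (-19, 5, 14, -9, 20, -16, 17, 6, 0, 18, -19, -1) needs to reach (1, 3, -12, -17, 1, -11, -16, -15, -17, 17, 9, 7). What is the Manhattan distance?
188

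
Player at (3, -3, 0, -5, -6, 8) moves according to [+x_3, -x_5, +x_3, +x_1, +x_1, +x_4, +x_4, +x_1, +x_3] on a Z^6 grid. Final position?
(6, -3, 3, -3, -7, 8)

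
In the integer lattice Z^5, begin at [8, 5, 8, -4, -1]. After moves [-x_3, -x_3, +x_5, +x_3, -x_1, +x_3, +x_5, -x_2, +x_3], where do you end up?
(7, 4, 9, -4, 1)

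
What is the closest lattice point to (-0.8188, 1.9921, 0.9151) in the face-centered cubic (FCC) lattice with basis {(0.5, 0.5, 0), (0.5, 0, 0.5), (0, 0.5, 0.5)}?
(-1, 2, 1)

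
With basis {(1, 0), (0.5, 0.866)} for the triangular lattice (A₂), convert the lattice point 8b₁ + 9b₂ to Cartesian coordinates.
(12.5, 7.794)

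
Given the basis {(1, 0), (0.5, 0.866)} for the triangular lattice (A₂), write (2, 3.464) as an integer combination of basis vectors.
4b₂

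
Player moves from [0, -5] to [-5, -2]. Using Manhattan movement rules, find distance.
8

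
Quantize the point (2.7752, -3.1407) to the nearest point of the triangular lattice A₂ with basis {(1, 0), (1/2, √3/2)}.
(3, -3.464)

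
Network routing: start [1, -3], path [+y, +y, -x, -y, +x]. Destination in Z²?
(1, -2)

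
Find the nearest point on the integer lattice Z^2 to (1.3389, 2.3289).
(1, 2)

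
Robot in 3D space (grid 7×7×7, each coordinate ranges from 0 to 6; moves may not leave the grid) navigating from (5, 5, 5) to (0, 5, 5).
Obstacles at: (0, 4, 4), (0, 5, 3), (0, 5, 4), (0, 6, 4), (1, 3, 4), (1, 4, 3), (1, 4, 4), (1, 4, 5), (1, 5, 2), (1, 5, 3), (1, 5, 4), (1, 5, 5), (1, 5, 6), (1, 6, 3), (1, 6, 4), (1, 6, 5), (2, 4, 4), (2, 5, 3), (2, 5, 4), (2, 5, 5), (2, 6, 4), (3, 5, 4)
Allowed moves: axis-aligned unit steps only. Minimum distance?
9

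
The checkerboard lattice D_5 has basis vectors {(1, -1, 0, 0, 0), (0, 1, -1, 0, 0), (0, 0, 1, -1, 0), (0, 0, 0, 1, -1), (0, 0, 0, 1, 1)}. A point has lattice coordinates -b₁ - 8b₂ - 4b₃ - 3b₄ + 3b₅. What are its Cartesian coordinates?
(-1, -7, 4, 4, 6)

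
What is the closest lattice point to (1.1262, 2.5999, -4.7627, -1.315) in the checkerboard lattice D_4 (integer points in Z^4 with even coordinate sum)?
(1, 3, -5, -1)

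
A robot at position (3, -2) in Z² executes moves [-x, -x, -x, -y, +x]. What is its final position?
(1, -3)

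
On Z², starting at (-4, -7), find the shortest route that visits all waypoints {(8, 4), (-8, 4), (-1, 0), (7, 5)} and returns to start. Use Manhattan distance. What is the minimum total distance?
56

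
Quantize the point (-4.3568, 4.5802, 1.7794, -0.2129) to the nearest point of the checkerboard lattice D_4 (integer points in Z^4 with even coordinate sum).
(-4, 4, 2, 0)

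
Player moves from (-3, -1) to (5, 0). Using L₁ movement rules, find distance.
9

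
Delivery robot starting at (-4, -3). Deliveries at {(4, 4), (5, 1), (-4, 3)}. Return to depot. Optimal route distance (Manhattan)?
32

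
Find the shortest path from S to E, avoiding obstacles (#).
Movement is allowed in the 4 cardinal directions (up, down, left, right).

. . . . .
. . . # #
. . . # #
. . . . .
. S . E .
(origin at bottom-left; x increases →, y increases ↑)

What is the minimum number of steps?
2
(one shortest path: (1, 0) → (2, 0) → (3, 0))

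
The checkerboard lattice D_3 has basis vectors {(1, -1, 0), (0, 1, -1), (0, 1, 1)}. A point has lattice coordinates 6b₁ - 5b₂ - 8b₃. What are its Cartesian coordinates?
(6, -19, -3)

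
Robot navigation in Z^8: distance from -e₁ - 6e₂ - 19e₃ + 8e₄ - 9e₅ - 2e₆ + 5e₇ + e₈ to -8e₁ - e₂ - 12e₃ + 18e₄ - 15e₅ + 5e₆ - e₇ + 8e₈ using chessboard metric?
10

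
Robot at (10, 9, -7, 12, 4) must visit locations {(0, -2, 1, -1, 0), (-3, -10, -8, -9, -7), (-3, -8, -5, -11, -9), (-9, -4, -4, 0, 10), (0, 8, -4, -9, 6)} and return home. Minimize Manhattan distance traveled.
198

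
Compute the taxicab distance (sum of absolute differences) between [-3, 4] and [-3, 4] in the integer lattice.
0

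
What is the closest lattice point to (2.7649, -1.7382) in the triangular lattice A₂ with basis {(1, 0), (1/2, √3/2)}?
(3, -1.732)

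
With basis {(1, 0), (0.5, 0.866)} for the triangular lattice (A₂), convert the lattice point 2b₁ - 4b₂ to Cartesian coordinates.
(0, -3.464)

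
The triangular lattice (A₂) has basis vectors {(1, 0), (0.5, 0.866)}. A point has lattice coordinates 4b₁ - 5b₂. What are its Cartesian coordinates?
(1.5, -4.33)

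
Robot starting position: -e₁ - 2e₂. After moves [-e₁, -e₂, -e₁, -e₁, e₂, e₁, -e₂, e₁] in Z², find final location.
(-2, -3)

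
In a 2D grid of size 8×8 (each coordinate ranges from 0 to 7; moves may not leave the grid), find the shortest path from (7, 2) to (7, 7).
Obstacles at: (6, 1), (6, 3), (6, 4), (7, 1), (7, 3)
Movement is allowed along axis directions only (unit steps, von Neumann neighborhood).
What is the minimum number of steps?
9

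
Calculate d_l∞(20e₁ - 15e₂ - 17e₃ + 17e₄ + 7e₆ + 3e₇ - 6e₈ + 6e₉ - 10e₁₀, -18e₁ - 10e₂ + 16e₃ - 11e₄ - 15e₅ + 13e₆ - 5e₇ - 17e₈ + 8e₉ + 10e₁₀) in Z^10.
38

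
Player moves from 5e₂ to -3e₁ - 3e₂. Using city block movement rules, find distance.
11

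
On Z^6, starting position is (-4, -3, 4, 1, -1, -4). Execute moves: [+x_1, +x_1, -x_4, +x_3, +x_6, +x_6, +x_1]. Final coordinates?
(-1, -3, 5, 0, -1, -2)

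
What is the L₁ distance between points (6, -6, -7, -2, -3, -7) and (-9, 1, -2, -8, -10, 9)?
56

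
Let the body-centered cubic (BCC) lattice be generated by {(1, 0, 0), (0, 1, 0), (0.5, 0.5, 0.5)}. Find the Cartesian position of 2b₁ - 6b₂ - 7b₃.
(-1.5, -9.5, -3.5)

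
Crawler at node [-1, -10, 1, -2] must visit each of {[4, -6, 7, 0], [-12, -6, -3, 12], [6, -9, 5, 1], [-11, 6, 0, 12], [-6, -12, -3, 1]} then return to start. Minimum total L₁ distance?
122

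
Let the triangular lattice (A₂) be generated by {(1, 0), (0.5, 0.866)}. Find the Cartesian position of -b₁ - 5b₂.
(-3.5, -4.33)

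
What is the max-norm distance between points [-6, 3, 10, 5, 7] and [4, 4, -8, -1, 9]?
18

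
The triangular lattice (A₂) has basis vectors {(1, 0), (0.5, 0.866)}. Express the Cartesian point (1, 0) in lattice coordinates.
b₁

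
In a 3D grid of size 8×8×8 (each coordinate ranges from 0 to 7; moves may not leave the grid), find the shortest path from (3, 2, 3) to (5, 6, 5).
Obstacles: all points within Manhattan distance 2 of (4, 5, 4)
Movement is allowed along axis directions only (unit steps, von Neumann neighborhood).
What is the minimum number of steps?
10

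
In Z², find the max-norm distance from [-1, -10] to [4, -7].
5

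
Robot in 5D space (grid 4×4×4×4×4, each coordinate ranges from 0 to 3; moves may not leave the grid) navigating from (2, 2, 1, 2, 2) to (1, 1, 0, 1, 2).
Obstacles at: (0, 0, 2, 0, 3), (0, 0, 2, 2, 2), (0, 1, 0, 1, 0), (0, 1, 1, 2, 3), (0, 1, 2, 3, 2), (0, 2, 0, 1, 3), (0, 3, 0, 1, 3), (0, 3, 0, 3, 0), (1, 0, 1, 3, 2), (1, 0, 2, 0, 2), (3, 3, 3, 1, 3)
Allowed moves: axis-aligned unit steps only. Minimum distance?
4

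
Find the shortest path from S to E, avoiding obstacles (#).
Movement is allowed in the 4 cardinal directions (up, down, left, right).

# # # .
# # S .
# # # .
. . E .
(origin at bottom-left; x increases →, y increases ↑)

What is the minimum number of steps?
4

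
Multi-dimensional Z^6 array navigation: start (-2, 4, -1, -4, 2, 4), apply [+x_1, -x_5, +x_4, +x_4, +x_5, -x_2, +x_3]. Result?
(-1, 3, 0, -2, 2, 4)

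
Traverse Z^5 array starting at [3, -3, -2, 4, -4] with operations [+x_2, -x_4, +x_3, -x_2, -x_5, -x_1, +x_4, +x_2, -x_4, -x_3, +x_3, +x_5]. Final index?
(2, -2, -1, 3, -4)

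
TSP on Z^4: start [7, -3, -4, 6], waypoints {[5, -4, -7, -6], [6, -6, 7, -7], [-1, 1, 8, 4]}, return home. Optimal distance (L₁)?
88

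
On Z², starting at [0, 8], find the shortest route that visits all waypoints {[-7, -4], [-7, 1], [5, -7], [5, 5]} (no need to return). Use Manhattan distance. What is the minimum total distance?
40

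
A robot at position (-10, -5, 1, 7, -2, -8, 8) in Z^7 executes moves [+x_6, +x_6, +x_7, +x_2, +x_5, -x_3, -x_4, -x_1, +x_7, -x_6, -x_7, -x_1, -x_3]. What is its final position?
(-12, -4, -1, 6, -1, -7, 9)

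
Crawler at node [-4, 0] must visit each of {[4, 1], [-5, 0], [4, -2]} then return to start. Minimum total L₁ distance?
24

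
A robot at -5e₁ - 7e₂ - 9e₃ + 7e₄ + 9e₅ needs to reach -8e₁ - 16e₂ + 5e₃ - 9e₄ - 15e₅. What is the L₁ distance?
66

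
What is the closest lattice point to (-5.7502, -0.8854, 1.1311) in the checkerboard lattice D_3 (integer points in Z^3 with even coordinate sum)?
(-6, -1, 1)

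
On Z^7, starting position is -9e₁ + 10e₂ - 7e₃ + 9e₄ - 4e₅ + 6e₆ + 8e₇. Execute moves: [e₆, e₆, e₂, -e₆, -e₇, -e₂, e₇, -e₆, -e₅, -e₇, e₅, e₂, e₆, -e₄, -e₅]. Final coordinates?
(-9, 11, -7, 8, -5, 7, 7)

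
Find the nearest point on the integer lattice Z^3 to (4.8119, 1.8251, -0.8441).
(5, 2, -1)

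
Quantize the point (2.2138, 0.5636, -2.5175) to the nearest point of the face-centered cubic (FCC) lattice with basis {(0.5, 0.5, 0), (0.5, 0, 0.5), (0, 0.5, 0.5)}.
(2, 0.5, -2.5)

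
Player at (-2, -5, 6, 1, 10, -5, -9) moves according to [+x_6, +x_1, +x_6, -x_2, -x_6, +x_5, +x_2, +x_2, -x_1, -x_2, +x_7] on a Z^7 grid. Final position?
(-2, -5, 6, 1, 11, -4, -8)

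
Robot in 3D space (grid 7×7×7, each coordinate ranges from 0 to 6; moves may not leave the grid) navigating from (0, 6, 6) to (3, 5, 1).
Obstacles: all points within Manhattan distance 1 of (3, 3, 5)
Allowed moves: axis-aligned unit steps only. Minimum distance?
9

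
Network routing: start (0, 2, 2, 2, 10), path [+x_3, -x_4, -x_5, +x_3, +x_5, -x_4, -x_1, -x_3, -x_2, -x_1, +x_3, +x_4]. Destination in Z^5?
(-2, 1, 4, 1, 10)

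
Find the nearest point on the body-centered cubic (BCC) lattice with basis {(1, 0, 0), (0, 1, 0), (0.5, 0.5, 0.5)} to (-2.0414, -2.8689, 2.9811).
(-2, -3, 3)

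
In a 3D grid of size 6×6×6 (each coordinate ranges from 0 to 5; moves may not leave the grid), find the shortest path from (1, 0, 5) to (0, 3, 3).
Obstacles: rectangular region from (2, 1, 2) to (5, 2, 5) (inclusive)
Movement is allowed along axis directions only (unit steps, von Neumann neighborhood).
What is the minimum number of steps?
6
(one shortest path: (1, 0, 5) → (0, 0, 5) → (0, 1, 5) → (0, 2, 5) → (0, 3, 5) → (0, 3, 4) → (0, 3, 3))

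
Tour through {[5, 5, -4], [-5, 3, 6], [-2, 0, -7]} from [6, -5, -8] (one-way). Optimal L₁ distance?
49
(one optimal route: (6, -5, -8) → (5, 5, -4) → (-2, 0, -7) → (-5, 3, 6))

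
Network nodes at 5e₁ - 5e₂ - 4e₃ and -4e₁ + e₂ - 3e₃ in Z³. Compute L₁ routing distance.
16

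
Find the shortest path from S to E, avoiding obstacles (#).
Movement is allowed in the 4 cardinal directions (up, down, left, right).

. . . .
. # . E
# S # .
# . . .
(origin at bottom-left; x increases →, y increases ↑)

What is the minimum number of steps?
5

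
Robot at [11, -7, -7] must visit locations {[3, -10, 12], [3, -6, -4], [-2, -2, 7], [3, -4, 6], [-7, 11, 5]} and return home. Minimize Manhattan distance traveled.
118
(one optimal route: (11, -7, -7) → (3, -10, 12) → (-2, -2, 7) → (-7, 11, 5) → (3, -4, 6) → (3, -6, -4) → (11, -7, -7))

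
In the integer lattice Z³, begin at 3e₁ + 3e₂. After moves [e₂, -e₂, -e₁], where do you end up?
(2, 3, 0)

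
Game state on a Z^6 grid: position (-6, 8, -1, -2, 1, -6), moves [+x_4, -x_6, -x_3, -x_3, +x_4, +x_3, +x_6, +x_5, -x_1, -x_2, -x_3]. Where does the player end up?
(-7, 7, -3, 0, 2, -6)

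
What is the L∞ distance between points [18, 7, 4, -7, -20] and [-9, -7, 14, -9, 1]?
27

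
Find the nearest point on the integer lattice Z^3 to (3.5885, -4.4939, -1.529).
(4, -4, -2)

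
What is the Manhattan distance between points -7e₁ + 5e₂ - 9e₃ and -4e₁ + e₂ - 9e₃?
7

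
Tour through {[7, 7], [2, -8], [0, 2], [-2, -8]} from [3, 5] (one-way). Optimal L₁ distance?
34
(one optimal route: (3, 5) → (7, 7) → (0, 2) → (2, -8) → (-2, -8))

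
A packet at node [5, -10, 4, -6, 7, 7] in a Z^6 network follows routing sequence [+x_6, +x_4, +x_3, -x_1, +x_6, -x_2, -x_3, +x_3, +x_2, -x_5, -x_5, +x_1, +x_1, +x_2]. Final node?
(6, -9, 5, -5, 5, 9)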